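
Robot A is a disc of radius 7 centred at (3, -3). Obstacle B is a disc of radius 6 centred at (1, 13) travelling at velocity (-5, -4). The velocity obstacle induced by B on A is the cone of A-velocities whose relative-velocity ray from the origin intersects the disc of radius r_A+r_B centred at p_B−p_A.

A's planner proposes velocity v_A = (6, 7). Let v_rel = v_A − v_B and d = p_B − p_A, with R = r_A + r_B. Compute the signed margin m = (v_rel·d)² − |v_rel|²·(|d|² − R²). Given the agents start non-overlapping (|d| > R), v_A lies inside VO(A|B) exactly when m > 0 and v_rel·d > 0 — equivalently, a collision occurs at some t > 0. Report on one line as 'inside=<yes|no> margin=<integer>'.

d = (-2, 16),  |d|² = 260;  R = 7+6 = 13,  c = 260−13² = 91
v_rel = (11, 11),  |v_rel|² = 242;  v_rel·d = (11)·(-2) + (11)·(16) = 154
242·t² − 308·t + 91 = 0  ⇒  m = 154² − 242·91 = 1694
m = 1694 > 0,  v_rel·d = 154 > 0  ⇒  inside

inside=yes margin=1694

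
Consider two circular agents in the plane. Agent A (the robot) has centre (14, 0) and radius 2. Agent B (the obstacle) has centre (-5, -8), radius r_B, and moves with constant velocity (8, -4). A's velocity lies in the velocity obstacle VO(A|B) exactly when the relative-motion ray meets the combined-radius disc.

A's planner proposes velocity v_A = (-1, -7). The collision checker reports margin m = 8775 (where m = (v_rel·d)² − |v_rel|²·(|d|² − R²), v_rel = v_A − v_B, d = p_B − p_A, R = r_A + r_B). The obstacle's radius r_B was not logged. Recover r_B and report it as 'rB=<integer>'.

m = 8775
d = (-19, -8);  v_rel = (-9, -3),  |v_rel|² = 90
v_rel×d = (-9)·(-8) − (-3)·(-19) = 15
since m = R²·90 − 15²:  R² = (225 + 8775) / 90 = 100
R = √100 = 10  ⇒  r_B = 10 − 2 = 8

rB=8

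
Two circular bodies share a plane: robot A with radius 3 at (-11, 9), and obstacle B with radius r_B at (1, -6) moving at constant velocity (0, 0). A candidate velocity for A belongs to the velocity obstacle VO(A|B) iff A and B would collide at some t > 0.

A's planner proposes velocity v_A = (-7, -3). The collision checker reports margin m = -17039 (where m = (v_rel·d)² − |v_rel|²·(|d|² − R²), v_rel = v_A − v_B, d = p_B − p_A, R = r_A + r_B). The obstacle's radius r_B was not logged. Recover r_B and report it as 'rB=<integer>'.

m = -17039
d = (12, -15);  v_rel = (-7, -3),  |v_rel|² = 58
v_rel×d = (-7)·(-15) − (-3)·(12) = 141
since m = R²·58 − 141²:  R² = (19881 + -17039) / 58 = 49
R = √49 = 7  ⇒  r_B = 7 − 3 = 4

rB=4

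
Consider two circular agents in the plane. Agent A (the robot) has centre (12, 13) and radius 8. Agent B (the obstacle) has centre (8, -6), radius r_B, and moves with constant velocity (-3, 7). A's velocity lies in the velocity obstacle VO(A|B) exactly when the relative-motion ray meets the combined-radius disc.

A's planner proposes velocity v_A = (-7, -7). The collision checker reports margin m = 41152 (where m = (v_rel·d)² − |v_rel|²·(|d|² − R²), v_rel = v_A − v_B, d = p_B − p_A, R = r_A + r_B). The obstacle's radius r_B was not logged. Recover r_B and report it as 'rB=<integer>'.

m = 41152
d = (-4, -19);  v_rel = (-4, -14),  |v_rel|² = 212
v_rel×d = (-4)·(-19) − (-14)·(-4) = 20
since m = R²·212 − 20²:  R² = (400 + 41152) / 212 = 196
R = √196 = 14  ⇒  r_B = 14 − 8 = 6

rB=6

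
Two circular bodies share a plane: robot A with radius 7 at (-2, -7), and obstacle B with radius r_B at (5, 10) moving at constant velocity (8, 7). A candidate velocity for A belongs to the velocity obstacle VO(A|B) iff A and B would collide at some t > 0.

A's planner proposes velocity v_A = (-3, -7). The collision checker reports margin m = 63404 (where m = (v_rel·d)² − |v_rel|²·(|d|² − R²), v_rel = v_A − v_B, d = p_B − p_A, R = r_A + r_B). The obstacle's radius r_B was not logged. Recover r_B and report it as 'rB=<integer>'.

m = 63404
d = (7, 17);  v_rel = (-11, -14),  |v_rel|² = 317
v_rel×d = (-11)·(17) − (-14)·(7) = -89
since m = R²·317 − (-89)²:  R² = (7921 + 63404) / 317 = 225
R = √225 = 15  ⇒  r_B = 15 − 7 = 8

rB=8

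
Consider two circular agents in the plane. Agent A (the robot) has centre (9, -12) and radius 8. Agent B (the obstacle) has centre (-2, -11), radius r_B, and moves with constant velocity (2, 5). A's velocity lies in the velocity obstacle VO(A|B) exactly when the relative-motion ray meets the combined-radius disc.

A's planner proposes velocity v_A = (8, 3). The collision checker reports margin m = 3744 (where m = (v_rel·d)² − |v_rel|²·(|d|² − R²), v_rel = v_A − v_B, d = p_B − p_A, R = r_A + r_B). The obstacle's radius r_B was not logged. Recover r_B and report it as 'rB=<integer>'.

m = 3744
d = (-11, 1);  v_rel = (6, -2),  |v_rel|² = 40
v_rel×d = (6)·(1) − (-2)·(-11) = -16
since m = R²·40 − (-16)²:  R² = (256 + 3744) / 40 = 100
R = √100 = 10  ⇒  r_B = 10 − 8 = 2

rB=2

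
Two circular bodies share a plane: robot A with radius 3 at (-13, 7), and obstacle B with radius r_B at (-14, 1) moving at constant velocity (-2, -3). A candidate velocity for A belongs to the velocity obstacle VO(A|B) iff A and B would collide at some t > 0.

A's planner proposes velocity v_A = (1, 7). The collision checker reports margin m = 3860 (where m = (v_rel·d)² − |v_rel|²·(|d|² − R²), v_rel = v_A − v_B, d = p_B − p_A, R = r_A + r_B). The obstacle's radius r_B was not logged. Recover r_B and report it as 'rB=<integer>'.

m = 3860
d = (-1, -6);  v_rel = (3, 10),  |v_rel|² = 109
v_rel×d = (3)·(-6) − (10)·(-1) = -8
since m = R²·109 − (-8)²:  R² = (64 + 3860) / 109 = 36
R = √36 = 6  ⇒  r_B = 6 − 3 = 3

rB=3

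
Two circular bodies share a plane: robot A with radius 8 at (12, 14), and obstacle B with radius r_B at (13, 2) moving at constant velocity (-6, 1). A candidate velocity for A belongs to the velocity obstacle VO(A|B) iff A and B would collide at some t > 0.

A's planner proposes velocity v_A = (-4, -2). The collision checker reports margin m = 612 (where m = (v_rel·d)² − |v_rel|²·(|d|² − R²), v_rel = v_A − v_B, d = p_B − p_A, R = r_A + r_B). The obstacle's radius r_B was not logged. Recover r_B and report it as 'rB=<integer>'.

m = 612
d = (1, -12);  v_rel = (2, -3),  |v_rel|² = 13
v_rel×d = (2)·(-12) − (-3)·(1) = -21
since m = R²·13 − (-21)²:  R² = (441 + 612) / 13 = 81
R = √81 = 9  ⇒  r_B = 9 − 8 = 1

rB=1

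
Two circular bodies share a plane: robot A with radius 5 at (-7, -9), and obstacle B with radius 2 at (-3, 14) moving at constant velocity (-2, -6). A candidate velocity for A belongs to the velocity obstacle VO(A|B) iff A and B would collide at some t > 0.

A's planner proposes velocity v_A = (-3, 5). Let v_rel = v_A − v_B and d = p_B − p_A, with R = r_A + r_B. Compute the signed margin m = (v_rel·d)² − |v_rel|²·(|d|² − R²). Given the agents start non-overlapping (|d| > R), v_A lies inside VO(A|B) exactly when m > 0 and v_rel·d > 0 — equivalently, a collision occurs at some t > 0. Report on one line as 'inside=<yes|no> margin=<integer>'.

d = (4, 23),  |d|² = 545;  R = 5+2 = 7,  c = 545−7² = 496
v_rel = (-1, 11),  |v_rel|² = 122;  v_rel·d = (-1)·(4) + (11)·(23) = 249
122·t² − 498·t + 496 = 0  ⇒  m = 249² − 122·496 = 1489
m = 1489 > 0,  v_rel·d = 249 > 0  ⇒  inside

inside=yes margin=1489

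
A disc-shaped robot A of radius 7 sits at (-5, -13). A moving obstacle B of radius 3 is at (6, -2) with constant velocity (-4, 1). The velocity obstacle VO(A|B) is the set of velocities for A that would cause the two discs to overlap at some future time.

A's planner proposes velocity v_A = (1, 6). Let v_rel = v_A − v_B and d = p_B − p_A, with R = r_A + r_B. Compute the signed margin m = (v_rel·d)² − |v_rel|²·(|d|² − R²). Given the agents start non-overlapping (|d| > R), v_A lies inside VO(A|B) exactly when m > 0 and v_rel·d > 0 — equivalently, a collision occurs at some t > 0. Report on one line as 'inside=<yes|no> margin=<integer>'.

d = (11, 11),  |d|² = 242;  R = 7+3 = 10,  c = 242−10² = 142
v_rel = (5, 5),  |v_rel|² = 50;  v_rel·d = (5)·(11) + (5)·(11) = 110
50·t² − 220·t + 142 = 0  ⇒  m = 110² − 50·142 = 5000
m = 5000 > 0,  v_rel·d = 110 > 0  ⇒  inside

inside=yes margin=5000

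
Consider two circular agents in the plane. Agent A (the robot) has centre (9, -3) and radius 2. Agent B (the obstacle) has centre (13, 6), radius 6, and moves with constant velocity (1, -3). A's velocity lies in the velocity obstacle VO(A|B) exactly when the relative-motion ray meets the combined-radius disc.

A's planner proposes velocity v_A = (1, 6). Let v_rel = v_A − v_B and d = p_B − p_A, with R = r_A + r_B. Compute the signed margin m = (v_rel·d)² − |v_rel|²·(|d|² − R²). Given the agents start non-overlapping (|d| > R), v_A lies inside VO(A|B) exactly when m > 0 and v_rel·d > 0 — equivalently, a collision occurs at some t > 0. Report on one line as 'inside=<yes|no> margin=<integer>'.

d = (4, 9),  |d|² = 97;  R = 2+6 = 8,  c = 97−8² = 33
v_rel = (0, 9),  |v_rel|² = 81;  v_rel·d = (0)·(4) + (9)·(9) = 81
81·t² − 162·t + 33 = 0  ⇒  m = 81² − 81·33 = 3888
m = 3888 > 0,  v_rel·d = 81 > 0  ⇒  inside

inside=yes margin=3888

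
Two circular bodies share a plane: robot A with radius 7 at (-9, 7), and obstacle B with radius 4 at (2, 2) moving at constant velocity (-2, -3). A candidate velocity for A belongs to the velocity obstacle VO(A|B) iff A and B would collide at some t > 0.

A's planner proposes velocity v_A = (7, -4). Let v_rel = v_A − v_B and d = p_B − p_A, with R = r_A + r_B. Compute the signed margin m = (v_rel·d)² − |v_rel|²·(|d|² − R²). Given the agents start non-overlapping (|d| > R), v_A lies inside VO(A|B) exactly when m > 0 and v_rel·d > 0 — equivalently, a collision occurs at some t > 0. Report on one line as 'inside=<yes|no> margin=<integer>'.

d = (11, -5),  |d|² = 146;  R = 7+4 = 11,  c = 146−11² = 25
v_rel = (9, -1),  |v_rel|² = 82;  v_rel·d = (9)·(11) + (-1)·(-5) = 104
82·t² − 208·t + 25 = 0  ⇒  m = 104² − 82·25 = 8766
m = 8766 > 0,  v_rel·d = 104 > 0  ⇒  inside

inside=yes margin=8766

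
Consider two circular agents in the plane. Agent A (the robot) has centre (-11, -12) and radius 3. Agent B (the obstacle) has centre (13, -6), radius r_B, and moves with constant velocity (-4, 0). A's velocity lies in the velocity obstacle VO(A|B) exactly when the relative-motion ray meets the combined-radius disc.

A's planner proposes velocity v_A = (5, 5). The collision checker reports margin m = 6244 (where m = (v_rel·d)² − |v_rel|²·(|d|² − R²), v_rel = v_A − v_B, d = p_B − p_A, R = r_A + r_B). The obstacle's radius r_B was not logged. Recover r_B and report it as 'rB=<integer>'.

m = 6244
d = (24, 6);  v_rel = (9, 5),  |v_rel|² = 106
v_rel×d = (9)·(6) − (5)·(24) = -66
since m = R²·106 − (-66)²:  R² = (4356 + 6244) / 106 = 100
R = √100 = 10  ⇒  r_B = 10 − 3 = 7

rB=7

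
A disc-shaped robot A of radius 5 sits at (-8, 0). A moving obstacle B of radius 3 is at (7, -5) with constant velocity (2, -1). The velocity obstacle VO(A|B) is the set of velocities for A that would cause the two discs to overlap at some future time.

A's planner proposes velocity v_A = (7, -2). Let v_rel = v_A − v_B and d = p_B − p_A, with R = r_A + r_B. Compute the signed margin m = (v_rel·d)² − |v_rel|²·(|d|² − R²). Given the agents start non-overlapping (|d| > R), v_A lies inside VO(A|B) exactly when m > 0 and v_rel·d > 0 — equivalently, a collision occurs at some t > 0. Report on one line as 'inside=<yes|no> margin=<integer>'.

d = (15, -5),  |d|² = 250;  R = 5+3 = 8,  c = 250−8² = 186
v_rel = (5, -1),  |v_rel|² = 26;  v_rel·d = (5)·(15) + (-1)·(-5) = 80
26·t² − 160·t + 186 = 0  ⇒  m = 80² − 26·186 = 1564
m = 1564 > 0,  v_rel·d = 80 > 0  ⇒  inside

inside=yes margin=1564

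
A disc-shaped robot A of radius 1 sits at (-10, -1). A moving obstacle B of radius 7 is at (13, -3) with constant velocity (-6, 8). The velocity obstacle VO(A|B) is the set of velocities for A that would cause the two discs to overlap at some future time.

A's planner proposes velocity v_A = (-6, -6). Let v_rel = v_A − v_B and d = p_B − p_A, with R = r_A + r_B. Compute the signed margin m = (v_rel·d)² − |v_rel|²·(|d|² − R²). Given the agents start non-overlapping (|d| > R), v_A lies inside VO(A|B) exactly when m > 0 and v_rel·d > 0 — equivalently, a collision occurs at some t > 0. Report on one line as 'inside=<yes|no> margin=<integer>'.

d = (23, -2),  |d|² = 533;  R = 1+7 = 8,  c = 533−8² = 469
v_rel = (0, -14),  |v_rel|² = 196;  v_rel·d = (0)·(23) + (-14)·(-2) = 28
196·t² − 56·t + 469 = 0  ⇒  m = 28² − 196·469 = -91140
m = -91140 < 0,  v_rel·d = 28 > 0  ⇒  outside

inside=no margin=-91140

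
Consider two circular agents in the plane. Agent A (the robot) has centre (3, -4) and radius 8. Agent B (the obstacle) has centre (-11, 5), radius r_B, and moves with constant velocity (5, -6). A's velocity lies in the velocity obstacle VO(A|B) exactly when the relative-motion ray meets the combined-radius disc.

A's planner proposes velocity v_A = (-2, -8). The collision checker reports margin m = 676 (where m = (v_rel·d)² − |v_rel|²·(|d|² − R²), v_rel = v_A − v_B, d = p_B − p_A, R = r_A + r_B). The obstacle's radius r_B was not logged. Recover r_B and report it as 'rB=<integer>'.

m = 676
d = (-14, 9);  v_rel = (-7, -2),  |v_rel|² = 53
v_rel×d = (-7)·(9) − (-2)·(-14) = -91
since m = R²·53 − (-91)²:  R² = (8281 + 676) / 53 = 169
R = √169 = 13  ⇒  r_B = 13 − 8 = 5

rB=5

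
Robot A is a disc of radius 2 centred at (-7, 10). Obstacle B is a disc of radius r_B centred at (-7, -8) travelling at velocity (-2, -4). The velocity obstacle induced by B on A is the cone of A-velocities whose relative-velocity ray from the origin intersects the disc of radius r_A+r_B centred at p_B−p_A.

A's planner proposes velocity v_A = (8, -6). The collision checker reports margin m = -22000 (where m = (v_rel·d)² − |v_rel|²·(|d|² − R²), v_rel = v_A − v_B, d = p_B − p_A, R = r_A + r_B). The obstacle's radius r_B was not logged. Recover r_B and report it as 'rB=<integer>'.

m = -22000
d = (0, -18);  v_rel = (10, -2),  |v_rel|² = 104
v_rel×d = (10)·(-18) − (-2)·(0) = -180
since m = R²·104 − (-180)²:  R² = (32400 + -22000) / 104 = 100
R = √100 = 10  ⇒  r_B = 10 − 2 = 8

rB=8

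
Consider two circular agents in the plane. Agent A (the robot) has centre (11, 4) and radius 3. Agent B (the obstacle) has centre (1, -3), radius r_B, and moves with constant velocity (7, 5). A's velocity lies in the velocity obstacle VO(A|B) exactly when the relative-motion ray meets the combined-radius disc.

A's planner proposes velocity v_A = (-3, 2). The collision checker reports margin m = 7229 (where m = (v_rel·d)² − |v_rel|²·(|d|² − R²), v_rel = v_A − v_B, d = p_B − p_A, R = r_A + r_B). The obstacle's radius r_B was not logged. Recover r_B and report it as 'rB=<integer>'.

m = 7229
d = (-10, -7);  v_rel = (-10, -3),  |v_rel|² = 109
v_rel×d = (-10)·(-7) − (-3)·(-10) = 40
since m = R²·109 − 40²:  R² = (1600 + 7229) / 109 = 81
R = √81 = 9  ⇒  r_B = 9 − 3 = 6

rB=6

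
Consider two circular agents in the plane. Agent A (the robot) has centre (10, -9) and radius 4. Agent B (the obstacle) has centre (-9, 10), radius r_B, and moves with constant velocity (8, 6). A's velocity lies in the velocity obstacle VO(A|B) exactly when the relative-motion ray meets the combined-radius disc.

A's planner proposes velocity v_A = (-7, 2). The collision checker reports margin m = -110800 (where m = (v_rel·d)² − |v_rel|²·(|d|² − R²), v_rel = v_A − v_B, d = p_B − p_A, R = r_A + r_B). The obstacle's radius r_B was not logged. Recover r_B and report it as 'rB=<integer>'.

m = -110800
d = (-19, 19);  v_rel = (-15, -4),  |v_rel|² = 241
v_rel×d = (-15)·(19) − (-4)·(-19) = -361
since m = R²·241 − (-361)²:  R² = (130321 + -110800) / 241 = 81
R = √81 = 9  ⇒  r_B = 9 − 4 = 5

rB=5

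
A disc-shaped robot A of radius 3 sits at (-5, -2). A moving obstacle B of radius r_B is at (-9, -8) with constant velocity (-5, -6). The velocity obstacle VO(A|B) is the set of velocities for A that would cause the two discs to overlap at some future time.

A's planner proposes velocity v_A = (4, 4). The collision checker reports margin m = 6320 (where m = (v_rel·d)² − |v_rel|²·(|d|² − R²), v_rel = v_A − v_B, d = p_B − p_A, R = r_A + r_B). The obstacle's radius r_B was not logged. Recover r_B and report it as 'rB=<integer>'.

m = 6320
d = (-4, -6);  v_rel = (9, 10),  |v_rel|² = 181
v_rel×d = (9)·(-6) − (10)·(-4) = -14
since m = R²·181 − (-14)²:  R² = (196 + 6320) / 181 = 36
R = √36 = 6  ⇒  r_B = 6 − 3 = 3

rB=3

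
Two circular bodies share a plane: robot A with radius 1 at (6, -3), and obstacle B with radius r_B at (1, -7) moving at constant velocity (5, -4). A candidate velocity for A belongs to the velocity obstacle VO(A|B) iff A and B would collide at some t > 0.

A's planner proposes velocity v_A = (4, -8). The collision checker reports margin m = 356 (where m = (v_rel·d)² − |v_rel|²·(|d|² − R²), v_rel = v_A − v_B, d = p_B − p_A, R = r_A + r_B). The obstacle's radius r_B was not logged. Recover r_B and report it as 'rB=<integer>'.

m = 356
d = (-5, -4);  v_rel = (-1, -4),  |v_rel|² = 17
v_rel×d = (-1)·(-4) − (-4)·(-5) = -16
since m = R²·17 − (-16)²:  R² = (256 + 356) / 17 = 36
R = √36 = 6  ⇒  r_B = 6 − 1 = 5

rB=5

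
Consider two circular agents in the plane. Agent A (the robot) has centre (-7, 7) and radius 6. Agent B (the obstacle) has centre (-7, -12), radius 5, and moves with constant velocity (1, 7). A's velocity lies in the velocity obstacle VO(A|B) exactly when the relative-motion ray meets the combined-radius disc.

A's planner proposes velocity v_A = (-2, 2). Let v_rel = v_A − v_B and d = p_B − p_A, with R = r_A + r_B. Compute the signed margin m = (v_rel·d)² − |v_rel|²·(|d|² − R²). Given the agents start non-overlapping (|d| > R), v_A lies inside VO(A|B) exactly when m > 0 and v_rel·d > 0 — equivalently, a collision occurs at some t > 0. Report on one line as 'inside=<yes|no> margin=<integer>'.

d = (0, -19),  |d|² = 361;  R = 6+5 = 11,  c = 361−11² = 240
v_rel = (-3, -5),  |v_rel|² = 34;  v_rel·d = (-3)·(0) + (-5)·(-19) = 95
34·t² − 190·t + 240 = 0  ⇒  m = 95² − 34·240 = 865
m = 865 > 0,  v_rel·d = 95 > 0  ⇒  inside

inside=yes margin=865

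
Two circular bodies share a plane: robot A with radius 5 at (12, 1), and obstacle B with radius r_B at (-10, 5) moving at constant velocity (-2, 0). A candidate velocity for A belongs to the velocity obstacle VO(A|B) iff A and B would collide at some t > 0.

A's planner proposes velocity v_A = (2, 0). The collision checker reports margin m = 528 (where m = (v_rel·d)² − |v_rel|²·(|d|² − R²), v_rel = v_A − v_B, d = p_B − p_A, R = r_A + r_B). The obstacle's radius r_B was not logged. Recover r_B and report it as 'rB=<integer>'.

m = 528
d = (-22, 4);  v_rel = (4, 0),  |v_rel|² = 16
v_rel×d = (4)·(4) − (0)·(-22) = 16
since m = R²·16 − 16²:  R² = (256 + 528) / 16 = 49
R = √49 = 7  ⇒  r_B = 7 − 5 = 2

rB=2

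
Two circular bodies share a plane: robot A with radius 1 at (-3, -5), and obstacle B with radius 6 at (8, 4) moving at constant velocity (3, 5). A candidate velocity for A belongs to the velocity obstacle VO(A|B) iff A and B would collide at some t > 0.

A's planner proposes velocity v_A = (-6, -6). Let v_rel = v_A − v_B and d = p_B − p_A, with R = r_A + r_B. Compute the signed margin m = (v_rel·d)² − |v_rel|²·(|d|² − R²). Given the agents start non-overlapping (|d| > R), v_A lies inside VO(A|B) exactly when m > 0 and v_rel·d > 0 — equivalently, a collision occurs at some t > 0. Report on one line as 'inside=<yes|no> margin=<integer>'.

d = (11, 9),  |d|² = 202;  R = 1+6 = 7,  c = 202−7² = 153
v_rel = (-9, -11),  |v_rel|² = 202;  v_rel·d = (-9)·(11) + (-11)·(9) = -198
202·t² + 396·t + 153 = 0  ⇒  m = (-198)² − 202·153 = 8298
m = 8298 > 0,  v_rel·d = -198 < 0  ⇒  outside

inside=no margin=8298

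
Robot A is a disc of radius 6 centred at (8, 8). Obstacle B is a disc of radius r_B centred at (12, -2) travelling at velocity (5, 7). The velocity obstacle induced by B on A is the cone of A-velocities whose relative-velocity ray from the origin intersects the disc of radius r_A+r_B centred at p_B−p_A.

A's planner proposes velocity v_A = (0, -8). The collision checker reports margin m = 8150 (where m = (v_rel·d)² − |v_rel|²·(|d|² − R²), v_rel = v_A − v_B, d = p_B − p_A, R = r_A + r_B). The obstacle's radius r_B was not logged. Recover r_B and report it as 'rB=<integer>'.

m = 8150
d = (4, -10);  v_rel = (-5, -15),  |v_rel|² = 250
v_rel×d = (-5)·(-10) − (-15)·(4) = 110
since m = R²·250 − 110²:  R² = (12100 + 8150) / 250 = 81
R = √81 = 9  ⇒  r_B = 9 − 6 = 3

rB=3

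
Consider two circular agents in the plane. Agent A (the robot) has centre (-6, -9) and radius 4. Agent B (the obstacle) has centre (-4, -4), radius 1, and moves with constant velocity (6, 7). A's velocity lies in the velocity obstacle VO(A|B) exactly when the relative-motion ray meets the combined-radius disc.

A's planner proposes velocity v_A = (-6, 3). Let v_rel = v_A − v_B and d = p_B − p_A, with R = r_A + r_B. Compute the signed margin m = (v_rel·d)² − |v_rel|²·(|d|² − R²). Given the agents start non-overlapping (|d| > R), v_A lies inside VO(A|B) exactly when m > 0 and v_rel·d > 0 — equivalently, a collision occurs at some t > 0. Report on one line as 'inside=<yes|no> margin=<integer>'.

d = (2, 5),  |d|² = 29;  R = 4+1 = 5,  c = 29−5² = 4
v_rel = (-12, -4),  |v_rel|² = 160;  v_rel·d = (-12)·(2) + (-4)·(5) = -44
160·t² + 88·t + 4 = 0  ⇒  m = (-44)² − 160·4 = 1296
m = 1296 > 0,  v_rel·d = -44 < 0  ⇒  outside

inside=no margin=1296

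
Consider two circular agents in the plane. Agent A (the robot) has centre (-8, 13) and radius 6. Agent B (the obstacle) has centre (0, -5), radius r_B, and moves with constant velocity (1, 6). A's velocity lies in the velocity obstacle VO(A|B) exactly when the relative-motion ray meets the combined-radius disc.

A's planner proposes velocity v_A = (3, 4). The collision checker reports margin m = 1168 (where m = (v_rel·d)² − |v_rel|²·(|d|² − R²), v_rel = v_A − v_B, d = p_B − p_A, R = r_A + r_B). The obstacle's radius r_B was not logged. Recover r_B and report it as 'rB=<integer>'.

m = 1168
d = (8, -18);  v_rel = (2, -2),  |v_rel|² = 8
v_rel×d = (2)·(-18) − (-2)·(8) = -20
since m = R²·8 − (-20)²:  R² = (400 + 1168) / 8 = 196
R = √196 = 14  ⇒  r_B = 14 − 6 = 8

rB=8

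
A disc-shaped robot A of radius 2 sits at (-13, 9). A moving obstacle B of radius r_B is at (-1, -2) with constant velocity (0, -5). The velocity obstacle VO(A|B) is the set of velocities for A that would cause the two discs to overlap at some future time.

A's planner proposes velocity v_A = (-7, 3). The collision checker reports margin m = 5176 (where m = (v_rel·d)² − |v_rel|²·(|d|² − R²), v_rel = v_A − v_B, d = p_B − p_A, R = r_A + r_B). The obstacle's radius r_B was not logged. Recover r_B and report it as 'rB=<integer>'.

m = 5176
d = (12, -11);  v_rel = (-7, 8),  |v_rel|² = 113
v_rel×d = (-7)·(-11) − (8)·(12) = -19
since m = R²·113 − (-19)²:  R² = (361 + 5176) / 113 = 49
R = √49 = 7  ⇒  r_B = 7 − 2 = 5

rB=5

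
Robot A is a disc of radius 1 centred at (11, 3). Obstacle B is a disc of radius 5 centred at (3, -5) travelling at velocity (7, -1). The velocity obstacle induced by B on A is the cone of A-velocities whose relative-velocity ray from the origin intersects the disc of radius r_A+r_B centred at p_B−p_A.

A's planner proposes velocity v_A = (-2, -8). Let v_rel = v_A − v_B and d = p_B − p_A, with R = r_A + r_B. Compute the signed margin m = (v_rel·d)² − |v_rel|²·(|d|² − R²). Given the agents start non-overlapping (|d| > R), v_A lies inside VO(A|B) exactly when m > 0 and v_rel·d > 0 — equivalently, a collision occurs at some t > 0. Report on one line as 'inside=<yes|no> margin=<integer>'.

d = (-8, -8),  |d|² = 128;  R = 1+5 = 6,  c = 128−6² = 92
v_rel = (-9, -7),  |v_rel|² = 130;  v_rel·d = (-9)·(-8) + (-7)·(-8) = 128
130·t² − 256·t + 92 = 0  ⇒  m = 128² − 130·92 = 4424
m = 4424 > 0,  v_rel·d = 128 > 0  ⇒  inside

inside=yes margin=4424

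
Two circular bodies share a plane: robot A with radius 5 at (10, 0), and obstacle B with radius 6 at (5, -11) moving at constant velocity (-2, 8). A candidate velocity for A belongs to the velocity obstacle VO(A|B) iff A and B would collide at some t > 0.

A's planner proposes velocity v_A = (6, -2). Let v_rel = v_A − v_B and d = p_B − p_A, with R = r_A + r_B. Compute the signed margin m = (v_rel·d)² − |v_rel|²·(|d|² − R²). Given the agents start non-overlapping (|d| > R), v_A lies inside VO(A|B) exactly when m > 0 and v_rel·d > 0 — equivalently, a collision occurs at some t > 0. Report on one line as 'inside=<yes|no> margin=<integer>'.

d = (-5, -11),  |d|² = 146;  R = 5+6 = 11,  c = 146−11² = 25
v_rel = (8, -10),  |v_rel|² = 164;  v_rel·d = (8)·(-5) + (-10)·(-11) = 70
164·t² − 140·t + 25 = 0  ⇒  m = 70² − 164·25 = 800
m = 800 > 0,  v_rel·d = 70 > 0  ⇒  inside

inside=yes margin=800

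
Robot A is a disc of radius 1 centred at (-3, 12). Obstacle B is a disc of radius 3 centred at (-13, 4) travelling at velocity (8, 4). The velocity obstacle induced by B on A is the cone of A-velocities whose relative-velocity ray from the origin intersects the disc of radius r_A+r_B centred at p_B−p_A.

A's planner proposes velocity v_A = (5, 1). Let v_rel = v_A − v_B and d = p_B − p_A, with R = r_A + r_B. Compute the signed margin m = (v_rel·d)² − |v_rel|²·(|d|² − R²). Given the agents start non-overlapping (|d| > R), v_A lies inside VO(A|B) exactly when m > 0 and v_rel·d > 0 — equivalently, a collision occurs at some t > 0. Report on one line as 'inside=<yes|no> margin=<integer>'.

d = (-10, -8),  |d|² = 164;  R = 1+3 = 4,  c = 164−4² = 148
v_rel = (-3, -3),  |v_rel|² = 18;  v_rel·d = (-3)·(-10) + (-3)·(-8) = 54
18·t² − 108·t + 148 = 0  ⇒  m = 54² − 18·148 = 252
m = 252 > 0,  v_rel·d = 54 > 0  ⇒  inside

inside=yes margin=252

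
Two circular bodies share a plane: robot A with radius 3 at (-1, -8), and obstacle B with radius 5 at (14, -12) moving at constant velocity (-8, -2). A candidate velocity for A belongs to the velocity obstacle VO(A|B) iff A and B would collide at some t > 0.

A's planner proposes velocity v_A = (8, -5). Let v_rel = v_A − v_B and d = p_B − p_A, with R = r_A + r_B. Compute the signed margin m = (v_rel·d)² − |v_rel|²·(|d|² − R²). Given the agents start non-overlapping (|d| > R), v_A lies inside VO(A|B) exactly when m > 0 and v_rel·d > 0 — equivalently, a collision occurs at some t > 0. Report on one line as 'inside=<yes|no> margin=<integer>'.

d = (15, -4),  |d|² = 241;  R = 3+5 = 8,  c = 241−8² = 177
v_rel = (16, -3),  |v_rel|² = 265;  v_rel·d = (16)·(15) + (-3)·(-4) = 252
265·t² − 504·t + 177 = 0  ⇒  m = 252² − 265·177 = 16599
m = 16599 > 0,  v_rel·d = 252 > 0  ⇒  inside

inside=yes margin=16599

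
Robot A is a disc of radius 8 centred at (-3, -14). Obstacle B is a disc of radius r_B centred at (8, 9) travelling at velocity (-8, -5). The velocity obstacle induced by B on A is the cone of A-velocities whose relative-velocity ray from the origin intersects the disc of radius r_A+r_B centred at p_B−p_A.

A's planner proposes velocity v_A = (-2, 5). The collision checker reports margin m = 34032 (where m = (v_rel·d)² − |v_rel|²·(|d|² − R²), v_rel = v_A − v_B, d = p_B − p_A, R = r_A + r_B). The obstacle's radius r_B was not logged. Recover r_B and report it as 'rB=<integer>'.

m = 34032
d = (11, 23);  v_rel = (6, 10),  |v_rel|² = 136
v_rel×d = (6)·(23) − (10)·(11) = 28
since m = R²·136 − 28²:  R² = (784 + 34032) / 136 = 256
R = √256 = 16  ⇒  r_B = 16 − 8 = 8

rB=8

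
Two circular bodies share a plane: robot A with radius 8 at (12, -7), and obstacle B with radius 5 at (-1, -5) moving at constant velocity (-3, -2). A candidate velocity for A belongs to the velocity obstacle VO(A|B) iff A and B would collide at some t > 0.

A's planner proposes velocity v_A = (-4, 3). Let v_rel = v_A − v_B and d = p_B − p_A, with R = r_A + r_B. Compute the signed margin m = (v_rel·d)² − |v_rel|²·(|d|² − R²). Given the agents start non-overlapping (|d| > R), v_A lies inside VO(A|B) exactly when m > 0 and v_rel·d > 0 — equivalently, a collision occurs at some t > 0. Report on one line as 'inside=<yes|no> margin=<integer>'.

d = (-13, 2),  |d|² = 173;  R = 8+5 = 13,  c = 173−13² = 4
v_rel = (-1, 5),  |v_rel|² = 26;  v_rel·d = (-1)·(-13) + (5)·(2) = 23
26·t² − 46·t + 4 = 0  ⇒  m = 23² − 26·4 = 425
m = 425 > 0,  v_rel·d = 23 > 0  ⇒  inside

inside=yes margin=425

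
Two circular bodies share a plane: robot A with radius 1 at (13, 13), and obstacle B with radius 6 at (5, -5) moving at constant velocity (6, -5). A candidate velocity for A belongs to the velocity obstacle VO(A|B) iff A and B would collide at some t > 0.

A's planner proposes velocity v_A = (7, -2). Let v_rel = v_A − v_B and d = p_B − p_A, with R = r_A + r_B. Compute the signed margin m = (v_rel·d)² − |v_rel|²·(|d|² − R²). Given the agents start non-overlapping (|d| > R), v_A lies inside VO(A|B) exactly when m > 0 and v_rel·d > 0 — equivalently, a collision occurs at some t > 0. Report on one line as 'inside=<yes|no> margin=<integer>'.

d = (-8, -18),  |d|² = 388;  R = 1+6 = 7,  c = 388−7² = 339
v_rel = (1, 3),  |v_rel|² = 10;  v_rel·d = (1)·(-8) + (3)·(-18) = -62
10·t² + 124·t + 339 = 0  ⇒  m = (-62)² − 10·339 = 454
m = 454 > 0,  v_rel·d = -62 < 0  ⇒  outside

inside=no margin=454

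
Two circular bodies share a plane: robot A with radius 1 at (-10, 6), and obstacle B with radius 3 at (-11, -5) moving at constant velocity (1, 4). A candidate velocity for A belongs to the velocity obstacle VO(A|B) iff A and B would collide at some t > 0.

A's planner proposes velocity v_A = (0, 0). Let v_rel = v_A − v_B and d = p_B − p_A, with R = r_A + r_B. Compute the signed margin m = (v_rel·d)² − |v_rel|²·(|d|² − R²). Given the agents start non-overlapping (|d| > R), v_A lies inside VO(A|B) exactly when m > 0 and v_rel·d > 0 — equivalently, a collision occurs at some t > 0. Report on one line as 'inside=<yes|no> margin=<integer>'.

d = (-1, -11),  |d|² = 122;  R = 1+3 = 4,  c = 122−4² = 106
v_rel = (-1, -4),  |v_rel|² = 17;  v_rel·d = (-1)·(-1) + (-4)·(-11) = 45
17·t² − 90·t + 106 = 0  ⇒  m = 45² − 17·106 = 223
m = 223 > 0,  v_rel·d = 45 > 0  ⇒  inside

inside=yes margin=223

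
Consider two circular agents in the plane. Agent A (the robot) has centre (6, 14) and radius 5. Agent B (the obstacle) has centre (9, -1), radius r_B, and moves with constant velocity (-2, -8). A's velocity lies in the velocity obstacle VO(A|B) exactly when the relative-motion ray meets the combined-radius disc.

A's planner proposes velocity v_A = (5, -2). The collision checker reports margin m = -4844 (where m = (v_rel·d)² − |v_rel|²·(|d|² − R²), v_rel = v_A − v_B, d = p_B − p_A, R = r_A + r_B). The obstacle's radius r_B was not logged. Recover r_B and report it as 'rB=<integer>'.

m = -4844
d = (3, -15);  v_rel = (7, 6),  |v_rel|² = 85
v_rel×d = (7)·(-15) − (6)·(3) = -123
since m = R²·85 − (-123)²:  R² = (15129 + -4844) / 85 = 121
R = √121 = 11  ⇒  r_B = 11 − 5 = 6

rB=6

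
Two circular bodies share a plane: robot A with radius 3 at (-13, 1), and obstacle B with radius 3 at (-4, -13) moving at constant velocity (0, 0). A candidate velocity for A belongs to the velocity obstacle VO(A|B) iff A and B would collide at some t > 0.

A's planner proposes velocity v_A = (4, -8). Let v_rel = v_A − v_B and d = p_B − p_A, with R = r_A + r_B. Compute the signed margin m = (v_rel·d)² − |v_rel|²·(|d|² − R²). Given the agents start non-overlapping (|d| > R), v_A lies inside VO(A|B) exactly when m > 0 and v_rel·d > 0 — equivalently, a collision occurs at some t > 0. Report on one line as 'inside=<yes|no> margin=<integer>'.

d = (9, -14),  |d|² = 277;  R = 3+3 = 6,  c = 277−6² = 241
v_rel = (4, -8),  |v_rel|² = 80;  v_rel·d = (4)·(9) + (-8)·(-14) = 148
80·t² − 296·t + 241 = 0  ⇒  m = 148² − 80·241 = 2624
m = 2624 > 0,  v_rel·d = 148 > 0  ⇒  inside

inside=yes margin=2624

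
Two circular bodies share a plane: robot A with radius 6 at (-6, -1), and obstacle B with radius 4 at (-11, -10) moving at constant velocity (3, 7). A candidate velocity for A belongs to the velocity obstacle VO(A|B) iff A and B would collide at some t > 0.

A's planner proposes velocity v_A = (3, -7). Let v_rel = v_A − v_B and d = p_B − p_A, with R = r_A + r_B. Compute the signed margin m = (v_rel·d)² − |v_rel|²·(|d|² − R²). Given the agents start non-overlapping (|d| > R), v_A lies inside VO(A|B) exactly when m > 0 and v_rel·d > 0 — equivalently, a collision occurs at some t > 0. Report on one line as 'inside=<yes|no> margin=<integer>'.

d = (-5, -9),  |d|² = 106;  R = 6+4 = 10,  c = 106−10² = 6
v_rel = (0, -14),  |v_rel|² = 196;  v_rel·d = (0)·(-5) + (-14)·(-9) = 126
196·t² − 252·t + 6 = 0  ⇒  m = 126² − 196·6 = 14700
m = 14700 > 0,  v_rel·d = 126 > 0  ⇒  inside

inside=yes margin=14700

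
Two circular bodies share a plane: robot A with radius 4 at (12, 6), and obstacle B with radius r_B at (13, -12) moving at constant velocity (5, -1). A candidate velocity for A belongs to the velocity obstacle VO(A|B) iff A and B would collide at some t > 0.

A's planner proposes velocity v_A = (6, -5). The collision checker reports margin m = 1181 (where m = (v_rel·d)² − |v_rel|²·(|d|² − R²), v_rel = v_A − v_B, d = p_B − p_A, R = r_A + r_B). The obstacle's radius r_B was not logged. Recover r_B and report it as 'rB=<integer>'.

m = 1181
d = (1, -18);  v_rel = (1, -4),  |v_rel|² = 17
v_rel×d = (1)·(-18) − (-4)·(1) = -14
since m = R²·17 − (-14)²:  R² = (196 + 1181) / 17 = 81
R = √81 = 9  ⇒  r_B = 9 − 4 = 5

rB=5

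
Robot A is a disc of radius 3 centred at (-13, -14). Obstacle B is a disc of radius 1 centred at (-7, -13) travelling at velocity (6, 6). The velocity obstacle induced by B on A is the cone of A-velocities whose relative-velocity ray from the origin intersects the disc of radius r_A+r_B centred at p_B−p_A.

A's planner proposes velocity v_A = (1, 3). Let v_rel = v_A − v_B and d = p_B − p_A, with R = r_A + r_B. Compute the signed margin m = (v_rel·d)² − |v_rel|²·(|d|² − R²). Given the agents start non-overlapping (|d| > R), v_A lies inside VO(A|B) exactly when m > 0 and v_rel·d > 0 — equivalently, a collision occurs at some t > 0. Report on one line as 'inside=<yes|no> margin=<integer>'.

d = (6, 1),  |d|² = 37;  R = 3+1 = 4,  c = 37−4² = 21
v_rel = (-5, -3),  |v_rel|² = 34;  v_rel·d = (-5)·(6) + (-3)·(1) = -33
34·t² + 66·t + 21 = 0  ⇒  m = (-33)² − 34·21 = 375
m = 375 > 0,  v_rel·d = -33 < 0  ⇒  outside

inside=no margin=375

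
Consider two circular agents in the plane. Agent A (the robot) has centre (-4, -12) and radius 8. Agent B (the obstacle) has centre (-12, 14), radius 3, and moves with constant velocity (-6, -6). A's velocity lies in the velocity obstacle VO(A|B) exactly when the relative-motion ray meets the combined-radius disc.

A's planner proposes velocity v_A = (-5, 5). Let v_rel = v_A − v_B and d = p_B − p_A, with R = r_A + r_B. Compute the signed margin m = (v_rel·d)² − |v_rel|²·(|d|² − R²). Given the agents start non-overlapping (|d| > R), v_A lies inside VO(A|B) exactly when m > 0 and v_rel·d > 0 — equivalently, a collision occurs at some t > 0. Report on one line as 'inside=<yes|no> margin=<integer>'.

d = (-8, 26),  |d|² = 740;  R = 8+3 = 11,  c = 740−11² = 619
v_rel = (1, 11),  |v_rel|² = 122;  v_rel·d = (1)·(-8) + (11)·(26) = 278
122·t² − 556·t + 619 = 0  ⇒  m = 278² − 122·619 = 1766
m = 1766 > 0,  v_rel·d = 278 > 0  ⇒  inside

inside=yes margin=1766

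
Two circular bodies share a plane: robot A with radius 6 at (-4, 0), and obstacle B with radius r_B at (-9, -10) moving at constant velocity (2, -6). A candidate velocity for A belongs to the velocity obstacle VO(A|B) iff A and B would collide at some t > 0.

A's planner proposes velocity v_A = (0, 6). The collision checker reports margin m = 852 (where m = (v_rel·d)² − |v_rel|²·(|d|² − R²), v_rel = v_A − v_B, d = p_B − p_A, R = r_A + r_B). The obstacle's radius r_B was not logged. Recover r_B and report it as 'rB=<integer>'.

m = 852
d = (-5, -10);  v_rel = (-2, 12),  |v_rel|² = 148
v_rel×d = (-2)·(-10) − (12)·(-5) = 80
since m = R²·148 − 80²:  R² = (6400 + 852) / 148 = 49
R = √49 = 7  ⇒  r_B = 7 − 6 = 1

rB=1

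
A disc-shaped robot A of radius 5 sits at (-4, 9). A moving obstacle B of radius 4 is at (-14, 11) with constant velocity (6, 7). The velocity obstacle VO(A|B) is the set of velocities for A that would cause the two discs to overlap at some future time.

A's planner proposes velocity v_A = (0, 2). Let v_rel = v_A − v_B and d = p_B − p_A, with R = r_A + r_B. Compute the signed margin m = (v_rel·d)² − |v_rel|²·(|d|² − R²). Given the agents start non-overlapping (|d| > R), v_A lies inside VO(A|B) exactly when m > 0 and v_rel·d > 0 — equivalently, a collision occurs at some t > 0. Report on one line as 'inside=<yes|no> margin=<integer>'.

d = (-10, 2),  |d|² = 104;  R = 5+4 = 9,  c = 104−9² = 23
v_rel = (-6, -5),  |v_rel|² = 61;  v_rel·d = (-6)·(-10) + (-5)·(2) = 50
61·t² − 100·t + 23 = 0  ⇒  m = 50² − 61·23 = 1097
m = 1097 > 0,  v_rel·d = 50 > 0  ⇒  inside

inside=yes margin=1097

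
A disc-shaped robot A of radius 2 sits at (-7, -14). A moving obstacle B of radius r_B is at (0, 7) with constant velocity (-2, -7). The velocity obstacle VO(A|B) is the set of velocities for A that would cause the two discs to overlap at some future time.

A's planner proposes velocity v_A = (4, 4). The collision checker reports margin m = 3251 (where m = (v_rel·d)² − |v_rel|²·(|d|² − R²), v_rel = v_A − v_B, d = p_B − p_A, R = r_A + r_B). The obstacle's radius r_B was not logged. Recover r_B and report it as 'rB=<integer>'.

m = 3251
d = (7, 21);  v_rel = (6, 11),  |v_rel|² = 157
v_rel×d = (6)·(21) − (11)·(7) = 49
since m = R²·157 − 49²:  R² = (2401 + 3251) / 157 = 36
R = √36 = 6  ⇒  r_B = 6 − 2 = 4

rB=4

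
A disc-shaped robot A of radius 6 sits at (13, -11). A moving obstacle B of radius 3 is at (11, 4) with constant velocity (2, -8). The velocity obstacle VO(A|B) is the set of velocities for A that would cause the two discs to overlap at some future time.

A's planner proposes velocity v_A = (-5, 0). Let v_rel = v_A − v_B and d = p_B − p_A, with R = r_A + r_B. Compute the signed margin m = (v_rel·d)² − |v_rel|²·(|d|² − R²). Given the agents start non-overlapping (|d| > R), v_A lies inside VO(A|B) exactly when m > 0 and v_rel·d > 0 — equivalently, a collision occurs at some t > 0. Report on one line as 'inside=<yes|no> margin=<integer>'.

d = (-2, 15),  |d|² = 229;  R = 6+3 = 9,  c = 229−9² = 148
v_rel = (-7, 8),  |v_rel|² = 113;  v_rel·d = (-7)·(-2) + (8)·(15) = 134
113·t² − 268·t + 148 = 0  ⇒  m = 134² − 113·148 = 1232
m = 1232 > 0,  v_rel·d = 134 > 0  ⇒  inside

inside=yes margin=1232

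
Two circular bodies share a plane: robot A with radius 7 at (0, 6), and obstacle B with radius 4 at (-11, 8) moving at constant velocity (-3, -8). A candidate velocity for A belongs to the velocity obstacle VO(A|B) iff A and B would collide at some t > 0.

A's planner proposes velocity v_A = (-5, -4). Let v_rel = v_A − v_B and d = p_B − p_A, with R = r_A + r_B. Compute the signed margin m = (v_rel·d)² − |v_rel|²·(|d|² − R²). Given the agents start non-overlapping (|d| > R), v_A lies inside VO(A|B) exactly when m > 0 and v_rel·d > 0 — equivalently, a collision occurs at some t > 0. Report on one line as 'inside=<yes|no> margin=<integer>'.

d = (-11, 2),  |d|² = 125;  R = 7+4 = 11,  c = 125−11² = 4
v_rel = (-2, 4),  |v_rel|² = 20;  v_rel·d = (-2)·(-11) + (4)·(2) = 30
20·t² − 60·t + 4 = 0  ⇒  m = 30² − 20·4 = 820
m = 820 > 0,  v_rel·d = 30 > 0  ⇒  inside

inside=yes margin=820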